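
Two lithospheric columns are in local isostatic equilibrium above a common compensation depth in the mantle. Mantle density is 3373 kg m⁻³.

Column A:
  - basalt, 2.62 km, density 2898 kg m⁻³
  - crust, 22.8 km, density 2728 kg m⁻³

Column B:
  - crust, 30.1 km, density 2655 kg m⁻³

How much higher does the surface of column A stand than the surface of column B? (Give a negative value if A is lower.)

−1.68 km

For any compensation level in the mantle, the mantle terms cancel and isostasy reduces to e = (Σt_A − Σt_B) − (Σ(ρt)_A − Σ(ρt)_B) / ρ_m.
Σt_A = 25.42 km; Σt_B = 30.1 km; Σ(ρt)_A = 69791.16; Σ(ρt)_B = 79915.5 (in km·kg m⁻³).
e = (25.42 − 30.1) − (69791.16 − 79915.5) / 3373 = −1.68 km.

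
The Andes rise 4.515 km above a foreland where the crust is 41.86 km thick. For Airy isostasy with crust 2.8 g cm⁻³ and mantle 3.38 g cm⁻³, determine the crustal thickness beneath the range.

Root depth r = h ρ_c / (ρ_m − ρ_c) = 4.515 km × 2.8 / 0.58 = 21.8 km.
Total thickness = T + h + r = 41.86 km + 4.515 km + 21.8 km = 68.2 km.

68.2 km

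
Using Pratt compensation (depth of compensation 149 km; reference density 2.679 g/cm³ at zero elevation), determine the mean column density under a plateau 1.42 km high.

2.65 g/cm³

Pratt balance: ρ_ref D = ρ (D + h).
ρ = ρ_ref D/(D + h) = 2.679 × 149 km/(149 km + 1.42 km) = 2.65 g/cm³.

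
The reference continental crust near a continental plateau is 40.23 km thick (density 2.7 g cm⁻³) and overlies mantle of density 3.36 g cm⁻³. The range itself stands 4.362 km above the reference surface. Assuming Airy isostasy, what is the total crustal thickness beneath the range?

62.4 km

Root depth r = h ρ_c / (ρ_m − ρ_c) = 4.362 km × 2.7 / 0.66 = 17.84 km.
Total thickness = T + h + r = 40.23 km + 4.362 km + 17.84 km = 62.4 km.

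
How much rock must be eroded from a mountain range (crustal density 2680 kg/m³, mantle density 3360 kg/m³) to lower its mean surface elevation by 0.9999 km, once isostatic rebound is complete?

Net drop Δ = e − u = e − e ρ_c/ρ_m = e (ρ_m − ρ_c)/ρ_m.
e = Δ ρ_m/(ρ_m − ρ_c) = 0.9999 km × 3360/680 = 4.94 km.

4.94 km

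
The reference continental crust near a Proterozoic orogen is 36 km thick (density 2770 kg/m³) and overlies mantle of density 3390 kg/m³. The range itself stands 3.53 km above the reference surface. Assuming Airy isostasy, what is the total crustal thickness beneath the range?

55.3 km

Root depth r = h ρ_c / (ρ_m − ρ_c) = 3.53 km × 2770 / 620 = 15.77 km.
Total thickness = T + h + r = 36 km + 3.53 km + 15.77 km = 55.3 km.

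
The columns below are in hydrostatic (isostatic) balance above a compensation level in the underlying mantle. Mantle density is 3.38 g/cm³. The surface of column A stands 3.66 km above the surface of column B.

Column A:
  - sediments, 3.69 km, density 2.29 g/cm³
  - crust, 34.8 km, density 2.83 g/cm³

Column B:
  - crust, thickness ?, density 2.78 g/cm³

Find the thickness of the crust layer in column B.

18 km

Take the compensation level at the base of the deeper column (depth z_c below the surface of column A) and equate Σ ρ_i t_i down to z_c; mantle fills any gap and the z_c terms cancel.
Column A: 3.69×2.29 + 34.8×2.83 + (z_c − 38.49)×3.38
Column B: 3.66×0 + x×2.78 + (z_c − 3.66 − 0 − x)×3.38
The z_c×3.38 term appears on both sides and cancels. Collect the known terms of each column as K = Σ(ρt)_known − 3.38 × (depth of known layers): K_A = 106.9341 − 3.38×38.49 = −23.1621; K_B = 0 − 3.38×(3.66 + 0) = −12.3708.
Balance: K_A = K_B − x×(3.38 − 2.78), so x = (K_B − K_A)/(3.38 − 2.78) = 10.7913/0.6 = 18 km.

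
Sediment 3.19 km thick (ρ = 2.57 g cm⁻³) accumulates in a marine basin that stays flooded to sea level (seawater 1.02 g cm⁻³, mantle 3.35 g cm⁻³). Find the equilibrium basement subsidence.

Submarine loading: the sediment displaces seawater, and the subsidence is in turn flooded, so s (ρ_m − ρ_w) = t (ρ_sed − ρ_w).
s = 3.19 km × (2.57 − 1.02) / (3.35 − 1.02) = 2.12 km.

2.12 km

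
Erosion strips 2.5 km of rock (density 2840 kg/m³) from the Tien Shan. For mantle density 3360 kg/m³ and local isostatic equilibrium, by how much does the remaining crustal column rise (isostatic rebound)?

2.11 km

Unloading: uplift u = e ρ_c/ρ_m = 2.5 km × 2840/3360 = 2.11 km.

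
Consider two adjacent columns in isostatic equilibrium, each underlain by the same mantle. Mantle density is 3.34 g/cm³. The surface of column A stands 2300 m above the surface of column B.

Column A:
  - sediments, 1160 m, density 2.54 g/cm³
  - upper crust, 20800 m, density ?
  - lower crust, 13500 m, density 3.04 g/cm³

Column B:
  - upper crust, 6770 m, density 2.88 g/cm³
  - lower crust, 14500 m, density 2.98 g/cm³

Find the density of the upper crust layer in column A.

Take the compensation level at the base of the deeper column (depth z_c below the surface of column A) and equate Σ ρ_i t_i down to z_c; mantle fills any gap and the z_c terms cancel.
Column A: 1160×2.54 + 20800×ρ + 13500×3.04 + (z_c − 35460)×3.34
Column B: 2300×0 + 6770×2.88 + 14500×2.98 + (z_c − 2300 − 21270)×3.34
The z_c×3.34 term appears on both sides and cancels. Collect the known terms of each column as K = Σ(ρt)_known − 3.34 × (depth of known layers): K_A = 43986.4 − 3.34×35460 = −74450; K_B = 62707.6 − 3.34×(2300 + 21270) = −16016.2.
Balance: K_A + 20800×ρ = K_B, so ρ = (K_B − K_A)/20800 = 58433.8/20800 = 2.81 g/cm³.

2.81 g/cm³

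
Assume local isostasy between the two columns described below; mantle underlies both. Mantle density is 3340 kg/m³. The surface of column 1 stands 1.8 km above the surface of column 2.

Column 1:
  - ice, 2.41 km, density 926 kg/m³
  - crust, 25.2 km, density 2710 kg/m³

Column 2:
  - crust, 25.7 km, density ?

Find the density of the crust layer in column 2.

Take the compensation level at the base of the deeper column (depth z_c below the surface of column 1) and equate Σ ρ_i t_i down to z_c; mantle fills any gap and the z_c terms cancel.
Column 1: 2.41×926 + 25.2×2710 + (z_c − 27.61)×3340
Column 2: 1.8×0 + 25.7×ρ + (z_c − 1.8 − 25.7)×3340
The z_c×3340 term appears on both sides and cancels. Collect the known terms of each column as K = Σ(ρt)_known − 3340 × (depth of known layers): K_1 = 70523.66 − 3340×27.61 = −21693.74; K_2 = 0 − 3340×(1.8 + 25.7) = −91850.
Balance: K_1 = K_2 + 25.7×ρ, so ρ = (K_1 − K_2)/25.7 = 70156.3/25.7 = 2730 kg/m³.

2730 kg/m³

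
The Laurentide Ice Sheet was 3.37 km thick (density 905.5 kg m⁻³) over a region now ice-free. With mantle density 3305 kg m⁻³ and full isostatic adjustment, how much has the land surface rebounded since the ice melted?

Removing the load lets mantle flow back in; uplift u satisfies ρ_ice t = ρ_m u.
u = t ρ_ice/ρ_m = 3.37 km × 905.5/3305 = 0.923 km.

0.923 km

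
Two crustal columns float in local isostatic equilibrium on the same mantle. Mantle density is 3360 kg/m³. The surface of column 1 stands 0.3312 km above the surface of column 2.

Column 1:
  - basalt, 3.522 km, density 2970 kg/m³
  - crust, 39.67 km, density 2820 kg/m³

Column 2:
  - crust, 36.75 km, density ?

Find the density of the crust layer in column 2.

2770 kg/m³

Take the compensation level at the base of the deeper column (depth z_c below the surface of column 1) and equate Σ ρ_i t_i down to z_c; mantle fills any gap and the z_c terms cancel.
Column 1: 3.522×2970 + 39.67×2820 + (z_c − 43.192)×3360
Column 2: 0.3312×0 + 36.75×ρ + (z_c − 0.3312 − 36.75)×3360
The z_c×3360 term appears on both sides and cancels. Collect the known terms of each column as K = Σ(ρt)_known − 3360 × (depth of known layers): K_1 = 122329.74 − 3360×43.192 = −22795.38; K_2 = 0 − 3360×(0.3312 + 36.75) = −124592.832.
Balance: K_1 = K_2 + 36.75×ρ, so ρ = (K_1 − K_2)/36.75 = 101797/36.75 = 2770 kg/m³.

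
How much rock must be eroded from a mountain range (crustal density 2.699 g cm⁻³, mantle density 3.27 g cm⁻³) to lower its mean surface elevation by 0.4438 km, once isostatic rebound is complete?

2.54 km

Net drop Δ = e − u = e − e ρ_c/ρ_m = e (ρ_m − ρ_c)/ρ_m.
e = Δ ρ_m/(ρ_m − ρ_c) = 0.4438 km × 3.27/0.571 = 2.54 km.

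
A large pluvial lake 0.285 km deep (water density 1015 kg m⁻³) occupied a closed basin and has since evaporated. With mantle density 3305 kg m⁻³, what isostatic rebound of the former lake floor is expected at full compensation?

0.0875 km

u = d ρ_w/ρ_m = 0.285 km × 1015/3305 = 0.0875 km.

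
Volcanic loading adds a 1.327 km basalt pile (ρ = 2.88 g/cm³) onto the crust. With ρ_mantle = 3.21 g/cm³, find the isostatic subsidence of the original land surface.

Subaerial loading: s = t ρ_load / ρ_m.
s = 1.327 km × 2.88/3.21 = 1.19 km.

1.19 km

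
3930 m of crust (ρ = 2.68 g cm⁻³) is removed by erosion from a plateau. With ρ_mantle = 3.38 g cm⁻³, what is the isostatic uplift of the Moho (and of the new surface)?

Unloading: uplift u = e ρ_c/ρ_m = 3930 m × 2.68/3.38 = 3120 m.

3120 m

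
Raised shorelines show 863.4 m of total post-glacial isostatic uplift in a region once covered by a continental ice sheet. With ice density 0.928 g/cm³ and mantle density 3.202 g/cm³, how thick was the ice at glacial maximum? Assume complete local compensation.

u = t ρ_ice/ρ_m → t = u ρ_m/ρ_ice = 863.4 m × 3.202/0.928 = 2980 m.

2980 m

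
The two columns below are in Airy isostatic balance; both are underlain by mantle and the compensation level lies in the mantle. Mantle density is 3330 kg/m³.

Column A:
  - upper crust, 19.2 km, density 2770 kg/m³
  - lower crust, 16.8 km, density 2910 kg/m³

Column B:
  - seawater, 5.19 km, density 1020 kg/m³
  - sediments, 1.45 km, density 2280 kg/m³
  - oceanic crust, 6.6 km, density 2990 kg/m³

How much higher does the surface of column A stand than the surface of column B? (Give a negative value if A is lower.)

0.616 km

For any compensation level in the mantle, the mantle terms cancel and isostasy reduces to e = (Σt_A − Σt_B) − (Σ(ρt)_A − Σ(ρt)_B) / ρ_m.
Σt_A = 36 km; Σt_B = 13.24 km; Σ(ρt)_A = 102072; Σ(ρt)_B = 28333.8 (in km·kg/m³).
e = (36 − 13.24) − (102072 − 28333.8) / 3330 = 0.616 km.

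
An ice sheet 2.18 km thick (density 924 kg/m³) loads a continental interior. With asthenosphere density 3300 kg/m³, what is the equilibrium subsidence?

0.61 km

Balancing pressure at the compensation depth: the ice load ρ_ice t is balanced by mantle displaced below, ρ_m s.
s = t ρ_ice / ρ_m = 2.18 km × 924/3300 = 0.61 km.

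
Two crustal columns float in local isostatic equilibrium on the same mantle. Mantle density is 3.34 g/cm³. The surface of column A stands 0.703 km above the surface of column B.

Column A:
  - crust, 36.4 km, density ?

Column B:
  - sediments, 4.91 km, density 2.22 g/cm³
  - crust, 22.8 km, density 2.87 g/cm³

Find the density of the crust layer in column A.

Take the compensation level at the base of the deeper column (depth z_c below the surface of column A) and equate Σ ρ_i t_i down to z_c; mantle fills any gap and the z_c terms cancel.
Column A: 36.4×ρ + (z_c − 36.4)×3.34
Column B: 0.703×0 + 4.91×2.22 + 22.8×2.87 + (z_c − 0.703 − 27.71)×3.34
The z_c×3.34 term appears on both sides and cancels. Collect the known terms of each column as K = Σ(ρt)_known − 3.34 × (depth of known layers): K_A = 0 − 3.34×36.4 = −121.576; K_B = 76.3362 − 3.34×(0.703 + 27.71) = −18.56322.
Balance: K_A + 36.4×ρ = K_B, so ρ = (K_B − K_A)/36.4 = 103.013/36.4 = 2.83 g/cm³.

2.83 g/cm³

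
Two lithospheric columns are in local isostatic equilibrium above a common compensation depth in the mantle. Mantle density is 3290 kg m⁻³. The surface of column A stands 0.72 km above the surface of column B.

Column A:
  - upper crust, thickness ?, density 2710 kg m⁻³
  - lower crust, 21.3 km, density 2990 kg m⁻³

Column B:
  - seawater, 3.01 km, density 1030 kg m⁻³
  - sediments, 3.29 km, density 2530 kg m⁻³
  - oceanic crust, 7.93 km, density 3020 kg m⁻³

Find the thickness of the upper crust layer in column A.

12.8 km

Take the compensation level at the base of the deeper column (depth z_c below the surface of column A) and equate Σ ρ_i t_i down to z_c; mantle fills any gap and the z_c terms cancel.
Column A: x×2710 + 21.3×2990 + (z_c − 21.3 − x)×3290
Column B: 0.72×0 + 3.01×1030 + 3.29×2530 + 7.93×3020 + (z_c − 0.72 − 14.23)×3290
The z_c×3290 term appears on both sides and cancels. Collect the known terms of each column as K = Σ(ρt)_known − 3290 × (depth of known layers): K_A = 63687 − 3290×21.3 = −6390; K_B = 35372.6 − 3290×(0.72 + 14.23) = −13812.9.
Balance: K_A − x×(3290 − 2710) = K_B, so x = (K_A − K_B)/(3290 − 2710) = 7422.9/580 = 12.8 km.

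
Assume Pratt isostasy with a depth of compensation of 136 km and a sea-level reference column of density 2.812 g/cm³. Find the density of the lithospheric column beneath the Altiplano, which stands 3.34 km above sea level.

2.74 g/cm³

Pratt balance: ρ_ref D = ρ (D + h).
ρ = ρ_ref D/(D + h) = 2.812 × 136 km/(136 km + 3.34 km) = 2.74 g/cm³.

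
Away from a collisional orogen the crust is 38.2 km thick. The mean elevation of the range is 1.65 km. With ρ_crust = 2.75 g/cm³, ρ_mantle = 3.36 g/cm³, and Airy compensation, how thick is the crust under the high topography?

47.3 km

Root depth r = h ρ_c / (ρ_m − ρ_c) = 1.65 km × 2.75 / 0.61 = 7.439 km.
Total thickness = T + h + r = 38.2 km + 1.65 km + 7.439 km = 47.3 km.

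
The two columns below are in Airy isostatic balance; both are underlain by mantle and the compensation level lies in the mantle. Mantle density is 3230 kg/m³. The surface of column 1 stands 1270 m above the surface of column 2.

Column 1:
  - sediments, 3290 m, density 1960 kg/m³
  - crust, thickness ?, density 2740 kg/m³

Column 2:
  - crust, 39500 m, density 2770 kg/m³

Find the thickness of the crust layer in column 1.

Take the compensation level at the base of the deeper column (depth z_c below the surface of column 1) and equate Σ ρ_i t_i down to z_c; mantle fills any gap and the z_c terms cancel.
Column 1: 3290×1960 + x×2740 + (z_c − 3290 − x)×3230
Column 2: 1270×0 + 39500×2770 + (z_c − 1270 − 39500)×3230
The z_c×3230 term appears on both sides and cancels. Collect the known terms of each column as K = Σ(ρt)_known − 3230 × (depth of known layers): K_1 = 6448400 − 3230×3290 = −4178300; K_2 = 109415000 − 3230×(1270 + 39500) = −22272100.
Balance: K_1 − x×(3230 − 2740) = K_2, so x = (K_1 − K_2)/(3230 − 2740) = 18093800/490 = 36900 m.

36900 m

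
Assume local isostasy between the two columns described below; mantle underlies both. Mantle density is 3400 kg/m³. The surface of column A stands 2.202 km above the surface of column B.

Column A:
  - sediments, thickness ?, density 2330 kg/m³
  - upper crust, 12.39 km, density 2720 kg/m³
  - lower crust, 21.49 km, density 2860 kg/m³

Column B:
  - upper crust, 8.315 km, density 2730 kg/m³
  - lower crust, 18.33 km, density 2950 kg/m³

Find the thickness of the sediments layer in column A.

1.19 km

Take the compensation level at the base of the deeper column (depth z_c below the surface of column A) and equate Σ ρ_i t_i down to z_c; mantle fills any gap and the z_c terms cancel.
Column A: x×2330 + 12.39×2720 + 21.49×2860 + (z_c − 33.88 − x)×3400
Column B: 2.202×0 + 8.315×2730 + 18.33×2950 + (z_c − 2.202 − 26.645)×3400
The z_c×3400 term appears on both sides and cancels. Collect the known terms of each column as K = Σ(ρt)_known − 3400 × (depth of known layers): K_A = 95162.2 − 3400×33.88 = −20029.8; K_B = 76773.45 − 3400×(2.202 + 26.645) = −21306.35.
Balance: K_A − x×(3400 − 2330) = K_B, so x = (K_A − K_B)/(3400 − 2330) = 1276.55/1070 = 1.19 km.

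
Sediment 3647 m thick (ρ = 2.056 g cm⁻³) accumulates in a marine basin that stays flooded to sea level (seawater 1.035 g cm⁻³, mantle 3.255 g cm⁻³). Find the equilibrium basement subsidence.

Submarine loading: the sediment displaces seawater, and the subsidence is in turn flooded, so s (ρ_m − ρ_w) = t (ρ_sed − ρ_w).
s = 3647 m × (2.056 − 1.035) / (3.255 − 1.035) = 1680 m.

1680 m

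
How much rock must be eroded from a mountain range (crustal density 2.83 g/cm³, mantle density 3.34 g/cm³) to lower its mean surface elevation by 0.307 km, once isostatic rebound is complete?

Net drop Δ = e − u = e − e ρ_c/ρ_m = e (ρ_m − ρ_c)/ρ_m.
e = Δ ρ_m/(ρ_m − ρ_c) = 0.307 km × 3.34/0.51 = 2.01 km.

2.01 km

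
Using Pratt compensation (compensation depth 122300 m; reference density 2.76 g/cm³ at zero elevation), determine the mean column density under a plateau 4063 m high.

Pratt balance: ρ_ref D = ρ (D + h).
ρ = ρ_ref D/(D + h) = 2.76 × 122300 m/(122300 m + 4063 m) = 2.67 g/cm³.

2.67 g/cm³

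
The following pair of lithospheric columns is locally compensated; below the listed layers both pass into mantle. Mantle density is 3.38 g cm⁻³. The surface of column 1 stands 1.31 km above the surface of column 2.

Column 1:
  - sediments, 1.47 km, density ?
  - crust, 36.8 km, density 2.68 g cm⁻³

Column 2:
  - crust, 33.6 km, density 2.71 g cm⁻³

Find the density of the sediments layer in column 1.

Take the compensation level at the base of the deeper column (depth z_c below the surface of column 1) and equate Σ ρ_i t_i down to z_c; mantle fills any gap and the z_c terms cancel.
Column 1: 1.47×ρ + 36.8×2.68 + (z_c − 38.27)×3.38
Column 2: 1.31×0 + 33.6×2.71 + (z_c − 1.31 − 33.6)×3.38
The z_c×3.38 term appears on both sides and cancels. Collect the known terms of each column as K = Σ(ρt)_known − 3.38 × (depth of known layers): K_1 = 98.624 − 3.38×38.27 = −30.7286; K_2 = 91.056 − 3.38×(1.31 + 33.6) = −26.9398.
Balance: K_1 + 1.47×ρ = K_2, so ρ = (K_2 − K_1)/1.47 = 3.7888/1.47 = 2.58 g cm⁻³.

2.58 g cm⁻³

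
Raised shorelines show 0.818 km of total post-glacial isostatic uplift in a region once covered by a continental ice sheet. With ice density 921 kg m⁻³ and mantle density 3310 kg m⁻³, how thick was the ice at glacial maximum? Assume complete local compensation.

u = t ρ_ice/ρ_m → t = u ρ_m/ρ_ice = 0.818 km × 3310/921 = 2.94 km.

2.94 km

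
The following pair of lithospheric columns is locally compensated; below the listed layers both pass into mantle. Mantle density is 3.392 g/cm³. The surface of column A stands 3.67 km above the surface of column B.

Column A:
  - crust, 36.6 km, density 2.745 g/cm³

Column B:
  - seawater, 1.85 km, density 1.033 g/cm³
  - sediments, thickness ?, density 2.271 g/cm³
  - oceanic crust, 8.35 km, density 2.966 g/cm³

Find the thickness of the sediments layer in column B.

2.95 km

Take the compensation level at the base of the deeper column (depth z_c below the surface of column A) and equate Σ ρ_i t_i down to z_c; mantle fills any gap and the z_c terms cancel.
Column A: 36.6×2.745 + (z_c − 36.6)×3.392
Column B: 3.67×0 + 1.85×1.033 + x×2.271 + 8.35×2.966 + (z_c − 3.67 − 10.2 − x)×3.392
The z_c×3.392 term appears on both sides and cancels. Collect the known terms of each column as K = Σ(ρt)_known − 3.392 × (depth of known layers): K_A = 100.467 − 3.392×36.6 = −23.6802; K_B = 26.67715 − 3.392×(3.67 + 10.2) = −20.36989.
Balance: K_A = K_B − x×(3.392 − 2.271), so x = (K_B − K_A)/(3.392 − 2.271) = 3.31031/1.121 = 2.95 km.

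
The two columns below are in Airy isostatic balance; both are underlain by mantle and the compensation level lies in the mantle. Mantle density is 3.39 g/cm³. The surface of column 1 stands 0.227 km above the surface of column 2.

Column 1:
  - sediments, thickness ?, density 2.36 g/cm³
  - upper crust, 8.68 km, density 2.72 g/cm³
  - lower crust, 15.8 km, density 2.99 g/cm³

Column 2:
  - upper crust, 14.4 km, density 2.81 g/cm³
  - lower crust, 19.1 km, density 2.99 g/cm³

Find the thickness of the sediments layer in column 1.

Take the compensation level at the base of the deeper column (depth z_c below the surface of column 1) and equate Σ ρ_i t_i down to z_c; mantle fills any gap and the z_c terms cancel.
Column 1: x×2.36 + 8.68×2.72 + 15.8×2.99 + (z_c − 24.48 − x)×3.39
Column 2: 0.227×0 + 14.4×2.81 + 19.1×2.99 + (z_c − 0.227 − 33.5)×3.39
The z_c×3.39 term appears on both sides and cancels. Collect the known terms of each column as K = Σ(ρt)_known − 3.39 × (depth of known layers): K_1 = 70.8516 − 3.39×24.48 = −12.1356; K_2 = 97.573 − 3.39×(0.227 + 33.5) = −16.76153.
Balance: K_1 − x×(3.39 − 2.36) = K_2, so x = (K_1 − K_2)/(3.39 − 2.36) = 4.62593/1.03 = 4.49 km.

4.49 km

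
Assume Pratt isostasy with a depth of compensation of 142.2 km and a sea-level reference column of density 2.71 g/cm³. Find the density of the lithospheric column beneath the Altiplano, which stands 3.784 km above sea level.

2.64 g/cm³

Pratt balance: ρ_ref D = ρ (D + h).
ρ = ρ_ref D/(D + h) = 2.71 × 142.2 km/(142.2 km + 3.784 km) = 2.64 g/cm³.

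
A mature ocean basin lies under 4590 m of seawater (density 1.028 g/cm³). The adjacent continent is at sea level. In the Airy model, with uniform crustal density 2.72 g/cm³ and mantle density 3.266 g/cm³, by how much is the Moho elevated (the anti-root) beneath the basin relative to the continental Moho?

14200 m

For local isostatic compensation: replacing crust with seawater at the top is compensated by replacing crust with mantle at the base: d (ρ_c − ρ_w) = a (ρ_m − ρ_c).
a = d (ρ_c − ρ_w)/(ρ_m − ρ_c) = 4590 m × 1.692/0.546 = 14200 m.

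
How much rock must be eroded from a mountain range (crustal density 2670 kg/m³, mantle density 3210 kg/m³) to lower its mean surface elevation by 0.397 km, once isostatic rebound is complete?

2.36 km

Net drop Δ = e − u = e − e ρ_c/ρ_m = e (ρ_m − ρ_c)/ρ_m.
e = Δ ρ_m/(ρ_m − ρ_c) = 0.397 km × 3210/540 = 2.36 km.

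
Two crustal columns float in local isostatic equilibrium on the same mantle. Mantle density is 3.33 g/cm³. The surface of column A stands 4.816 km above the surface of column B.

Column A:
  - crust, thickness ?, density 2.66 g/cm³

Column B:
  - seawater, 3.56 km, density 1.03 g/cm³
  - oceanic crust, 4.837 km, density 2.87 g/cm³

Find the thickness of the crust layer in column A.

Take the compensation level at the base of the deeper column (depth z_c below the surface of column A) and equate Σ ρ_i t_i down to z_c; mantle fills any gap and the z_c terms cancel.
Column A: x×2.66 + (z_c − 0 − x)×3.33
Column B: 4.816×0 + 3.56×1.03 + 4.837×2.87 + (z_c − 4.816 − 8.397)×3.33
The z_c×3.33 term appears on both sides and cancels. Collect the known terms of each column as K = Σ(ρt)_known − 3.33 × (depth of known layers): K_A = 0 − 3.33×0 = 0; K_B = 17.54899 − 3.33×(4.816 + 8.397) = −26.4503.
Balance: K_A − x×(3.33 − 2.66) = K_B, so x = (K_A − K_B)/(3.33 − 2.66) = 26.4503/0.67 = 39.5 km.

39.5 km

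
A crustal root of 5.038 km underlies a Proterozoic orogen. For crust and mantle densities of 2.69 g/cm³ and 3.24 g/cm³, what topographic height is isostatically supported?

1.03 km

Isostatic balance requires: ρ_c h = (ρ_m − ρ_c) r.
h = r (ρ_m − ρ_c) / ρ_c = 5.038 km × (3.24 − 2.69) / 2.69 = 1.03 km.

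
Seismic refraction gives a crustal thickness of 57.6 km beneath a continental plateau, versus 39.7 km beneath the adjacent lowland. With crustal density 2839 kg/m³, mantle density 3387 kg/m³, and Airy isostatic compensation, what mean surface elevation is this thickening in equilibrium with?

Excess crust Δ = 57.6 km − 39.7 km = 17.9 km, split between elevation h and root r with h + r = Δ.
Airy balance ρ_c h = (ρ_m − ρ_c) r gives r = h ρ_c/(ρ_m − ρ_c), so h (1 + ρ_c/(ρ_m − ρ_c)) = Δ, i.e. h = Δ (ρ_m − ρ_c)/ρ_m.
h = 17.9 km × 548/3387 = 2.9 km.

2.9 km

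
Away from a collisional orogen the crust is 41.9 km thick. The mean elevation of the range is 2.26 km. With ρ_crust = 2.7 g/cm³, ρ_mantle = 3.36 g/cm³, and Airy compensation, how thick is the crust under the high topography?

Root depth r = h ρ_c / (ρ_m − ρ_c) = 2.26 km × 2.7 / 0.66 = 9.245 km.
Total thickness = T + h + r = 41.9 km + 2.26 km + 9.245 km = 53.4 km.

53.4 km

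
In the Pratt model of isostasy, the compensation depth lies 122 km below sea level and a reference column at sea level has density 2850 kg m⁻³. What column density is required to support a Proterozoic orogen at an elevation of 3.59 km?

2770 kg m⁻³

Pratt balance: ρ_ref D = ρ (D + h).
ρ = ρ_ref D/(D + h) = 2850 × 122 km/(122 km + 3.59 km) = 2770 kg m⁻³.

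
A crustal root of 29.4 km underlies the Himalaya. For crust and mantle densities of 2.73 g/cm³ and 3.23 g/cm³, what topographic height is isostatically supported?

5.38 km

By Archimedes' principle applied to the lithosphere: ρ_c h = (ρ_m − ρ_c) r.
h = r (ρ_m − ρ_c) / ρ_c = 29.4 km × (3.23 − 2.73) / 2.73 = 5.38 km.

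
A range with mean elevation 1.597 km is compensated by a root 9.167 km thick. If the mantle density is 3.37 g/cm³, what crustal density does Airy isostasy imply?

2.87 g/cm³

ρ_c h = (ρ_m − ρ_c) r → ρ_c (h + r) = ρ_m r → ρ_c = ρ_m r / (h + r).
ρ_c = 3.37 × 9.167 km / (1.597 km + 9.167 km) = 2.87 g/cm³.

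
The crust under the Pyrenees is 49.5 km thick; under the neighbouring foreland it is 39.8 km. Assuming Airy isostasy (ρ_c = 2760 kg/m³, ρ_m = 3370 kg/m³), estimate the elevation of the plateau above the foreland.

1.76 km

Excess crust Δ = 49.5 km − 39.8 km = 9.7 km, split between elevation h and root r with h + r = Δ.
Airy balance ρ_c h = (ρ_m − ρ_c) r gives r = h ρ_c/(ρ_m − ρ_c), so h (1 + ρ_c/(ρ_m − ρ_c)) = Δ, i.e. h = Δ (ρ_m − ρ_c)/ρ_m.
h = 9.7 km × 610/3370 = 1.76 km.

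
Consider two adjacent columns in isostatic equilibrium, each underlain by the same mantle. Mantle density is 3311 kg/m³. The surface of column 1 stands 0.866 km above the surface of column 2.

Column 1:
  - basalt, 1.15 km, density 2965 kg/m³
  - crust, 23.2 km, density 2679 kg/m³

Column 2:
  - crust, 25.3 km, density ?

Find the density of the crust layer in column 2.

2830 kg/m³

Take the compensation level at the base of the deeper column (depth z_c below the surface of column 1) and equate Σ ρ_i t_i down to z_c; mantle fills any gap and the z_c terms cancel.
Column 1: 1.15×2965 + 23.2×2679 + (z_c − 24.35)×3311
Column 2: 0.866×0 + 25.3×ρ + (z_c − 0.866 − 25.3)×3311
The z_c×3311 term appears on both sides and cancels. Collect the known terms of each column as K = Σ(ρt)_known − 3311 × (depth of known layers): K_1 = 65562.55 − 3311×24.35 = −15060.3; K_2 = 0 − 3311×(0.866 + 25.3) = −86635.626.
Balance: K_1 = K_2 + 25.3×ρ, so ρ = (K_1 − K_2)/25.3 = 71575.3/25.3 = 2830 kg/m³.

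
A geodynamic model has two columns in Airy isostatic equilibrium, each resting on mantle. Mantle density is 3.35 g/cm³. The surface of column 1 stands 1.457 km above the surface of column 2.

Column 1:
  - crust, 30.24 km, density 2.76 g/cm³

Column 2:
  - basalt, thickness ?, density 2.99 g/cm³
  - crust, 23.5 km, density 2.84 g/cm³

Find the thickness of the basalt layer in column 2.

2.71 km

Take the compensation level at the base of the deeper column (depth z_c below the surface of column 1) and equate Σ ρ_i t_i down to z_c; mantle fills any gap and the z_c terms cancel.
Column 1: 30.24×2.76 + (z_c − 30.24)×3.35
Column 2: 1.457×0 + x×2.99 + 23.5×2.84 + (z_c − 1.457 − 23.5 − x)×3.35
The z_c×3.35 term appears on both sides and cancels. Collect the known terms of each column as K = Σ(ρt)_known − 3.35 × (depth of known layers): K_1 = 83.4624 − 3.35×30.24 = −17.8416; K_2 = 66.74 − 3.35×(1.457 + 23.5) = −16.86595.
Balance: K_1 = K_2 − x×(3.35 − 2.99), so x = (K_2 − K_1)/(3.35 − 2.99) = 0.97565/0.36 = 2.71 km.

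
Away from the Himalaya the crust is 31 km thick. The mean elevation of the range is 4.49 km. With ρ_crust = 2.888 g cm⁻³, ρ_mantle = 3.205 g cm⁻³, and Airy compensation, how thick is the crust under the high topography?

Root depth r = h ρ_c / (ρ_m − ρ_c) = 4.49 km × 2.888 / 0.317 = 40.91 km.
Total thickness = T + h + r = 31 km + 4.49 km + 40.91 km = 76.4 km.

76.4 km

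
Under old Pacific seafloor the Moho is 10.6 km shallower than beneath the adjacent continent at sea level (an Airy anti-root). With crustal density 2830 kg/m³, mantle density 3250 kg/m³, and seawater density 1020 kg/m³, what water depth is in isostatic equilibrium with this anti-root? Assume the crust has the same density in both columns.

2.46 km

Replacing a thickness d of crust by seawater at the top must be balanced by replacing crust with mantle at the base: d (ρ_c − ρ_w) = a (ρ_m − ρ_c).
d = a (ρ_m − ρ_c)/(ρ_c − ρ_w) = 10.6 km × 420/1810 = 2.46 km.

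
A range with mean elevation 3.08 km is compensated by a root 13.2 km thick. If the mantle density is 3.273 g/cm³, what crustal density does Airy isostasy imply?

2.65 g/cm³

ρ_c h = (ρ_m − ρ_c) r → ρ_c (h + r) = ρ_m r → ρ_c = ρ_m r / (h + r).
ρ_c = 3.273 × 13.2 km / (3.08 km + 13.2 km) = 2.65 g/cm³.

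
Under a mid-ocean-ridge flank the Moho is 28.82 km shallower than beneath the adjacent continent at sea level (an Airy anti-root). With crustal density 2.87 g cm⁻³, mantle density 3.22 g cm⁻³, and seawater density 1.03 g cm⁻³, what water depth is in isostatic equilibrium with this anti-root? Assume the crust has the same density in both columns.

5.48 km

Replacing a thickness d of crust by seawater at the top must be balanced by replacing crust with mantle at the base: d (ρ_c − ρ_w) = a (ρ_m − ρ_c).
d = a (ρ_m − ρ_c)/(ρ_c − ρ_w) = 28.82 km × 0.35/1.84 = 5.48 km.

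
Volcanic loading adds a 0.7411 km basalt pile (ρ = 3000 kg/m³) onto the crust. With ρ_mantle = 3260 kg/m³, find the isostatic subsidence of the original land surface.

Subaerial loading: s = t ρ_load / ρ_m.
s = 0.7411 km × 3000/3260 = 0.682 km.

0.682 km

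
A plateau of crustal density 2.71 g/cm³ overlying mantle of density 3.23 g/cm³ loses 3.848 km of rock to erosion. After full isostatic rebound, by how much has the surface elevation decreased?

Rebound u = e ρ_c/ρ_m = 3.848 km × 2.71/3.23 = 3.229 km.
Net surface drop = e − u = 3.848 km − 3.229 km = e (ρ_m − ρ_c)/ρ_m = 0.619 km.

0.619 km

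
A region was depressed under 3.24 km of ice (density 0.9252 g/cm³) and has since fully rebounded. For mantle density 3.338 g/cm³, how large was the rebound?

0.898 km

Removing the load lets mantle flow back in; uplift u satisfies ρ_ice t = ρ_m u.
u = t ρ_ice/ρ_m = 3.24 km × 0.9252/3.338 = 0.898 km.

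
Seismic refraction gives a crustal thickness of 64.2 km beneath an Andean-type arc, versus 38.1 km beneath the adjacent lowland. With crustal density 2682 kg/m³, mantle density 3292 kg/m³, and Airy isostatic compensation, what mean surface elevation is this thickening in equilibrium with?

4.84 km

Excess crust Δ = 64.2 km − 38.1 km = 26.1 km, split between elevation h and root r with h + r = Δ.
Airy balance ρ_c h = (ρ_m − ρ_c) r gives r = h ρ_c/(ρ_m − ρ_c), so h (1 + ρ_c/(ρ_m − ρ_c)) = Δ, i.e. h = Δ (ρ_m − ρ_c)/ρ_m.
h = 26.1 km × 610/3292 = 4.84 km.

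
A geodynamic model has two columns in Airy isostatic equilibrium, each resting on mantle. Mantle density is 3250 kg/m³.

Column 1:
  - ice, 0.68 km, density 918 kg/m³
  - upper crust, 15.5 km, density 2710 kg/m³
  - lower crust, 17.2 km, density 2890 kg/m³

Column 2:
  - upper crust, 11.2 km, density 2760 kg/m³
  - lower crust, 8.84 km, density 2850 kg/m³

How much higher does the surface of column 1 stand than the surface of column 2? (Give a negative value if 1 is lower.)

2.19 km

For any compensation level in the mantle, the mantle terms cancel and isostasy reduces to e = (Σt_1 − Σt_2) − (Σ(ρt)_1 − Σ(ρt)_2) / ρ_m.
Σt_1 = 33.38 km; Σt_2 = 20.04 km; Σ(ρt)_1 = 92337.24; Σ(ρt)_2 = 56106 (in km·kg/m³).
e = (33.38 − 20.04) − (92337.24 − 56106) / 3250 = 2.19 km.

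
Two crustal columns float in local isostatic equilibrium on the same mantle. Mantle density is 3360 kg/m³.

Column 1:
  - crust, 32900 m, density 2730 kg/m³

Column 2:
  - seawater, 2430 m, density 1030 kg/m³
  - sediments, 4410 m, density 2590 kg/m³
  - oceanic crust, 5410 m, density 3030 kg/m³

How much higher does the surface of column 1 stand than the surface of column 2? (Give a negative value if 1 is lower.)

2940 m

For any compensation level in the mantle, the mantle terms cancel and isostasy reduces to e = (Σt_1 − Σt_2) − (Σ(ρt)_1 − Σ(ρt)_2) / ρ_m.
Σt_1 = 32900 m; Σt_2 = 12250 m; Σ(ρt)_1 = 89817000; Σ(ρt)_2 = 30317100 (in m·kg/m³).
e = (32900 − 12250) − (89817000 − 30317100) / 3360 = 2940 m.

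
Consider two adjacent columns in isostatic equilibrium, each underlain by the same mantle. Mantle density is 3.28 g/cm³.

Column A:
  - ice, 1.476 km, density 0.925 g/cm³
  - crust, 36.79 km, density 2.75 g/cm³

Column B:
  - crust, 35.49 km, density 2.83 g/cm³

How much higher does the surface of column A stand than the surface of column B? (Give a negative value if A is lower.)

For any compensation level in the mantle, the mantle terms cancel and isostasy reduces to e = (Σt_A − Σt_B) − (Σ(ρt)_A − Σ(ρt)_B) / ρ_m.
Σt_A = 38.266 km; Σt_B = 35.49 km; Σ(ρt)_A = 102.5378; Σ(ρt)_B = 100.4367 (in km·g/cm³).
e = (38.266 − 35.49) − (102.5378 − 100.4367) / 3.28 = 2.14 km.

2.14 km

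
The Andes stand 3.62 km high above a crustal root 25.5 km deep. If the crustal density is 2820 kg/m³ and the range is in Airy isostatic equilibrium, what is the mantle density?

Airy balance: ρ_c h = (ρ_m − ρ_c) r → ρ_m = ρ_c (1 + h/r).
ρ_m = 2820 × (1 + 3.62 km/25.5 km) = 3220 kg/m³.

3220 kg/m³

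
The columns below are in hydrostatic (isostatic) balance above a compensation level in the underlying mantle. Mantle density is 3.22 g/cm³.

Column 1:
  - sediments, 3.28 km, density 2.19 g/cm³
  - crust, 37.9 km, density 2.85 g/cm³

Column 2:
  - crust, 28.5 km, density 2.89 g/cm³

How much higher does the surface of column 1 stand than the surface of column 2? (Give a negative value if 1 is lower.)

For any compensation level in the mantle, the mantle terms cancel and isostasy reduces to e = (Σt_1 − Σt_2) − (Σ(ρt)_1 − Σ(ρt)_2) / ρ_m.
Σt_1 = 41.18 km; Σt_2 = 28.5 km; Σ(ρt)_1 = 115.1982; Σ(ρt)_2 = 82.365 (in km·g/cm³).
e = (41.18 − 28.5) − (115.1982 − 82.365) / 3.22 = 2.48 km.

2.48 km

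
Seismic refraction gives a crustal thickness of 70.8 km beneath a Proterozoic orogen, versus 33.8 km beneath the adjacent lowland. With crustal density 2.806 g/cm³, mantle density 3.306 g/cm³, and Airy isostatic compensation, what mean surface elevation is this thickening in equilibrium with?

Excess crust Δ = 70.8 km − 33.8 km = 37 km, split between elevation h and root r with h + r = Δ.
Airy balance ρ_c h = (ρ_m − ρ_c) r gives r = h ρ_c/(ρ_m − ρ_c), so h (1 + ρ_c/(ρ_m − ρ_c)) = Δ, i.e. h = Δ (ρ_m − ρ_c)/ρ_m.
h = 37 km × 0.5/3.306 = 5.6 km.

5.6 km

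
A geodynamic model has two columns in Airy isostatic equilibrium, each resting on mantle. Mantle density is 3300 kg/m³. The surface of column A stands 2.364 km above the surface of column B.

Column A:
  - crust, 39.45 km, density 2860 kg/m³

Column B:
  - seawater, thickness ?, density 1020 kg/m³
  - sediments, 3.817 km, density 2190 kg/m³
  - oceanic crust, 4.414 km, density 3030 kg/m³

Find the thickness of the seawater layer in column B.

Take the compensation level at the base of the deeper column (depth z_c below the surface of column A) and equate Σ ρ_i t_i down to z_c; mantle fills any gap and the z_c terms cancel.
Column A: 39.45×2860 + (z_c − 39.45)×3300
Column B: 2.364×0 + x×1020 + 3.817×2190 + 4.414×3030 + (z_c − 2.364 − 8.231 − x)×3300
The z_c×3300 term appears on both sides and cancels. Collect the known terms of each column as K = Σ(ρt)_known − 3300 × (depth of known layers): K_A = 112827 − 3300×39.45 = −17358; K_B = 21733.65 − 3300×(2.364 + 8.231) = −13229.85.
Balance: K_A = K_B − x×(3300 − 1020), so x = (K_B − K_A)/(3300 − 1020) = 4128.15/2280 = 1.81 km.

1.81 km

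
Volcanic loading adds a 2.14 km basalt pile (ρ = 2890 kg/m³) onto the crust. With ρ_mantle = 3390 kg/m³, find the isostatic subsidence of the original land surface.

Subaerial loading: s = t ρ_load / ρ_m.
s = 2.14 km × 2890/3390 = 1.82 km.

1.82 km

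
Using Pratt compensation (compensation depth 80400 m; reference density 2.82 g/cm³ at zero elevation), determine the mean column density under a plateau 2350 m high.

2.74 g/cm³

Pratt balance: ρ_ref D = ρ (D + h).
ρ = ρ_ref D/(D + h) = 2.82 × 80400 m/(80400 m + 2350 m) = 2.74 g/cm³.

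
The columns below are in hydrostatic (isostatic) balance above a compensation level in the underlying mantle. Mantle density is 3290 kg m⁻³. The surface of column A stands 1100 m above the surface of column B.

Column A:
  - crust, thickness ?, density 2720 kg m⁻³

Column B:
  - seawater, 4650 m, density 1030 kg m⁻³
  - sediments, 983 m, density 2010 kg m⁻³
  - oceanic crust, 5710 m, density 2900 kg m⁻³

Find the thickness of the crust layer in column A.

Take the compensation level at the base of the deeper column (depth z_c below the surface of column A) and equate Σ ρ_i t_i down to z_c; mantle fills any gap and the z_c terms cancel.
Column A: x×2720 + (z_c − 0 − x)×3290
Column B: 1100×0 + 4650×1030 + 983×2010 + 5710×2900 + (z_c − 1100 − 11343)×3290
The z_c×3290 term appears on both sides and cancels. Collect the known terms of each column as K = Σ(ρt)_known − 3290 × (depth of known layers): K_A = 0 − 3290×0 = 0; K_B = 23324330 − 3290×(1100 + 11343) = −17613140.
Balance: K_A − x×(3290 − 2720) = K_B, so x = (K_A − K_B)/(3290 − 2720) = 17613100/570 = 30900 m.

30900 m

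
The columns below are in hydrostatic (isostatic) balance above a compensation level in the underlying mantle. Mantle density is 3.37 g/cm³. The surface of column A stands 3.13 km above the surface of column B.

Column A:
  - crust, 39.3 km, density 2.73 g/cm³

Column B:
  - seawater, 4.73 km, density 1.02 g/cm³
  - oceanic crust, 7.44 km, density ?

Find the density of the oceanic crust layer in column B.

Take the compensation level at the base of the deeper column (depth z_c below the surface of column A) and equate Σ ρ_i t_i down to z_c; mantle fills any gap and the z_c terms cancel.
Column A: 39.3×2.73 + (z_c − 39.3)×3.37
Column B: 3.13×0 + 4.73×1.02 + 7.44×ρ + (z_c − 3.13 − 12.17)×3.37
The z_c×3.37 term appears on both sides and cancels. Collect the known terms of each column as K = Σ(ρt)_known − 3.37 × (depth of known layers): K_A = 107.289 − 3.37×39.3 = −25.152; K_B = 4.8246 − 3.37×(3.13 + 12.17) = −46.7364.
Balance: K_A = K_B + 7.44×ρ, so ρ = (K_A − K_B)/7.44 = 21.5844/7.44 = 2.9 g/cm³.

2.9 g/cm³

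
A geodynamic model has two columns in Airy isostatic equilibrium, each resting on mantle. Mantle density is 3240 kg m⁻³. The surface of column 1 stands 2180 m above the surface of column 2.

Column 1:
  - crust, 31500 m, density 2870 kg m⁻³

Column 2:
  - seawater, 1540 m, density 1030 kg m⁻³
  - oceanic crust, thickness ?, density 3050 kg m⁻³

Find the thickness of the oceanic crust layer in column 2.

Take the compensation level at the base of the deeper column (depth z_c below the surface of column 1) and equate Σ ρ_i t_i down to z_c; mantle fills any gap and the z_c terms cancel.
Column 1: 31500×2870 + (z_c − 31500)×3240
Column 2: 2180×0 + 1540×1030 + x×3050 + (z_c − 2180 − 1540 − x)×3240
The z_c×3240 term appears on both sides and cancels. Collect the known terms of each column as K = Σ(ρt)_known − 3240 × (depth of known layers): K_1 = 90405000 − 3240×31500 = −11655000; K_2 = 1586200 − 3240×(2180 + 1540) = −10466600.
Balance: K_1 = K_2 − x×(3240 − 3050), so x = (K_2 − K_1)/(3240 − 3050) = 1188400/190 = 6250 m.

6250 m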